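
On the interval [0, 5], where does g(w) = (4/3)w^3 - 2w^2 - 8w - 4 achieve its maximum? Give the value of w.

5

The derivative is 4w^2 - 4w - 8, whose only zero in [0, 5] is w = 2.
Candidates: g(0) = -4; g(2) = -52/3; g(5) = 218/3.
So the maximum is g(5) = 218/3.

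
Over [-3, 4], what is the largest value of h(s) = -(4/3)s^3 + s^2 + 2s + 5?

The derivative is -4s^2 + 2s + 2, which vanishes at s = -1/2 and s = 1.
Compare values at every candidate in [-3, 4]: h(-3) = 44, h(-1/2) = 53/12, h(1) = 20/3, h(4) = -169/3.
The maximum over the interval is 44, attained at s = -3.

44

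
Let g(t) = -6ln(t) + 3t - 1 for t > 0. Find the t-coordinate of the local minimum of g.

2

g'(t) = -6/t + 3 = 0 gives t = 2.
g''(t) = 6/t², which is positive for t > 0, so this is a local minimum.
g(2) = -6·ln(2) + 6 - 1 ≈ 0.8411.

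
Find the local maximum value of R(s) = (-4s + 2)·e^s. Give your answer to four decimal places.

2.4261

Differentiating with the product rule gives R'(s) = (-4s - 2)·e^s. Since e^s > 0, the only critical point is s = -1/2.
R''(-1/2) has the same sign as -4 < 0, so this is a local maximum.
R(-1/2) = (4)·e^(-1/2) ≈ 2.4261.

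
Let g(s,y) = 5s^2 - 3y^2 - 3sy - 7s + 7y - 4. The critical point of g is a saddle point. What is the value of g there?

∂g/∂s = 10s - 3y - 7 = 0 and ∂g/∂y = -3s - 6y + 7 = 0, so (s, y) = (21/23, 49/69).
The Hessian has g_{ss} = 10, g_{yy} = -6, g_{sy} = -3, giving D = -69 < 0, so the point is a saddle point.
g(21/23, 49/69) = -325/69.

-325/69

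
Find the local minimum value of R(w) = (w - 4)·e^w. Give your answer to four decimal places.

-20.0855

By the product rule, R'(w) = (w - 3)·e^w. Since e^w > 0, the only critical point is w = 3.
R''(3) has the same sign as 1 > 0, so this is a local minimum.
R(3) = (-1)·e^(3) ≈ -20.0855.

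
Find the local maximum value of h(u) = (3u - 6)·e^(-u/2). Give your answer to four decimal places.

0.8120

Differentiating with the product rule gives h'(u) = (-(3/2)u + 6)·e^(-u/2). Since e^(-u/2) > 0, the only critical point is u = 4.
h''(4) has the same sign as -3/2 < 0, so this is a local maximum.
h(4) = (6)·e^(-2) ≈ 0.8120.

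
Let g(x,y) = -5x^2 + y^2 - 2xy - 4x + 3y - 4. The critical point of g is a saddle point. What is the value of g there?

∂g/∂x = -10x - 2y - 4 = 0 and ∂g/∂y = -2x + 2y + 3 = 0, so (x, y) = (-1/12, -19/12).
The Hessian has g_{xx} = -10, g_{yy} = 2, g_{xy} = -2, giving D = -24 < 0, so the point is a saddle point.
g(-1/12, -19/12) = -149/24.

-149/24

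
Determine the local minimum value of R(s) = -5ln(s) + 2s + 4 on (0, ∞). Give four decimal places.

4.4185

R'(s) = -5/s + 2 = 0 gives s = 5/2.
R''(s) = 5/s², which is positive for s > 0, so this is a local minimum.
R(5/2) = -5·ln(5/2) + 5 + 4 ≈ 4.4185.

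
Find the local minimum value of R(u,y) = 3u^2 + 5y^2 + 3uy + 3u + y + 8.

123/17

∂R/∂u = 6u + 3y + 3 = 0 and ∂R/∂y = 3u + 10y + 1 = 0, so (u, y) = (-9/17, 1/17).
The Hessian has R_{uu} = 6, R_{yy} = 10, R_{uy} = 3, giving D = 51 > 0 with R_{uu} > 0, so the point is a local minimum.
R(-9/17, 1/17) = 123/17.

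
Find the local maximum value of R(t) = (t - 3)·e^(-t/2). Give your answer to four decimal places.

0.1642

Differentiating with the product rule gives R'(t) = (-(1/2)t + 5/2)·e^(-t/2). Since e^(-t/2) > 0, the only critical point is t = 5.
R''(5) has the same sign as -1/2 < 0, so this is a local maximum.
R(5) = (2)·e^(-5/2) ≈ 0.1642.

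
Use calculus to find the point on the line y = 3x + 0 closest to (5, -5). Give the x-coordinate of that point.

-1

Minimize D(x)^2 = (x - 5)^2 + (3x + 5)^2.
d/dx[D^2] = 2(x - 5) + 2·3·(3x + 5) = 0 ⇒ x = -1.
Then y = -3 and the distance is √(40) ≈ 6.3246.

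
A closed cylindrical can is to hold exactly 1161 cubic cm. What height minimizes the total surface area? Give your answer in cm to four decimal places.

With radius r and height h, πr²h = 1161 so h = 1161/(πr²), and S(r) = 2πr² + 2πrh = 2πr² + 2·1161/r.
S'(r) = 4πr − 2·1161/r² = 0 ⇒ r³ = 1161/(2π), so r ≈ 5.6957 and h = 2r ≈ 11.3915.
S''(r) = 4π + 4·1161/r³ > 0, so this is the minimum; S ≈ 611.5088.

11.3915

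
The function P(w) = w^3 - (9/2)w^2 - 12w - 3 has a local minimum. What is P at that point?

-59

Critical points: P'(w) = 3w^2 - 9w - 12 vanishes at w = -1, 4.
Since P''(w) = 6w - 9, we get P''(-1) = -15 < 0 ⇒ local maximum; P''(4) = 15 > 0 ⇒ local minimum.
The local minimum is P(4) = -59.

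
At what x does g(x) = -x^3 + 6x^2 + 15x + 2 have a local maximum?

g'(x) = -3x^2 + 12x + 15 = 0 at x = -1, 5.
Second-derivative test with g''(x) = -6x + 12: g''(-1) = 18 > 0 ⇒ local minimum; g''(5) = -18 < 0 ⇒ local maximum.
The local maximum is g(5) = 102.

5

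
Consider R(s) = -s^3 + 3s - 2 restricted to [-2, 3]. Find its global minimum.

Differentiating, R'(s) = -3s^2 + 3; which vanishes at s = -1 and s = 1.
Evaluating at the critical points and endpoints: R(-2) = 0, R(-1) = -4, R(1) = 0, R(3) = -20.
So the minimum is R(3) = -20.

-20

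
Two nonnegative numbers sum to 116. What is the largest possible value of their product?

With x + y = 116, the product is P(x) = x(116 − x).
P'(x) = 116 − 2x = 0 gives x = 58; P'' = −2 < 0, so this is the maximum.
P = 58·58 = 3364.

3364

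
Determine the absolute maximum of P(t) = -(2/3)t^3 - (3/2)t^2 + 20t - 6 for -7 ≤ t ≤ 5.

581/24

P'(t) = -2t^2 - 3t + 20, which vanishes at t = -4 and t = 5/2.
Candidates: P(-7) = 55/6, P(-4) = -202/3, P(5/2) = 581/24, P(5) = -161/6.
The maximum over the interval is 581/24, attained at t = 5/2.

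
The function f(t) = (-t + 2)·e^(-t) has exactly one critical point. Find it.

Differentiating with the product rule gives f'(t) = (t - 3)·e^(-t). Since e^(-t) > 0, the only critical point is t = 3.
f''(3) has the same sign as 1 > 0, so this is a local minimum.
f(3) = (-1)·e^(-3) ≈ -0.0498.

3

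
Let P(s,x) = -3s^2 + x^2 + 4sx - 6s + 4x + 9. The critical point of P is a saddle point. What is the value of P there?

∂P/∂s = -6s + 4x - 6 = 0 and ∂P/∂x = 4s + 2x + 4 = 0, so (s, x) = (-1, 0).
The Hessian has P_{ss} = -6, P_{xx} = 2, P_{sx} = 4, giving D = -28 < 0, so the point is a saddle point.
P(-1, 0) = 12.

12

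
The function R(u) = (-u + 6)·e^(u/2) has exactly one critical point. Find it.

R'(u) = (-1)·e^(u/2) + (-u + 6)·(1/2)·e^(u/2) = (-(1/2)u + 2)·e^(u/2). Since e^(u/2) > 0, the only critical point is u = 4.
R''(4) has the same sign as -1/2 < 0, so this is a local maximum.
R(4) = (2)·e^(2) ≈ 14.7781.

4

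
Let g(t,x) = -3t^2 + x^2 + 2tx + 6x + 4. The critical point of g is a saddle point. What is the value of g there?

-11/4

∂g/∂t = -6t + 2x = 0 and ∂g/∂x = 2t + 2x + 6 = 0, so (t, x) = (-3/4, -9/4).
The Hessian has g_{tt} = -6, g_{xx} = 2, g_{tx} = 2, giving D = -16 < 0, so the point is a saddle point.
g(-3/4, -9/4) = -11/4.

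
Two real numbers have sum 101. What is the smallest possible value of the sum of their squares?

10201/2

With a + b = 101, a^2 + b^2 = a^2 + (101 − a)^2.
The derivative 2a − 2(101 − a) = 4a − 202 vanishes at a = 101/2; second derivative 4 > 0, a minimum.
The minimum is 2·(101/2)^2 = 10201/2.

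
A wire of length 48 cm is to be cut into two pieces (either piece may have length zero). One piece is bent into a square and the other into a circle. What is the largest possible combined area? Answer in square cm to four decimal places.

183.3465

Let x be the length used for the square. Square side x/4; circle radius (48−x)/(2π).
A(x) = (x/4)² + π·((48−x)/(2π))² = x²/16 + (48−x)²/(4π) for 0 ≤ x ≤ 48. A'(x) = x/8 − (48−x)/(2π) = 0 gives x = 4·48/(π+4) ≈ 26.8848.
A'' > 0, so the interior critical point is a minimum; the maximum is at an endpoint. A(0) = 183.3465 and A(48) = 144.0000, so the largest area is 183.3465.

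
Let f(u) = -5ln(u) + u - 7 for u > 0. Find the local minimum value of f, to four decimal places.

-10.0472

f'(u) = -5/u + 1 = 0 gives u = 5.
f''(u) = 5/u², which is positive for u > 0, so this is a local minimum.
f(5) = -5·ln(5) + 5 - 7 ≈ -10.0472.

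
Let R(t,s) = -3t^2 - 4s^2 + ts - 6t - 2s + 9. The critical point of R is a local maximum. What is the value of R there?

591/47

∂R/∂t = -6t + s - 6 = 0 and ∂R/∂s = t - 8s - 2 = 0, so (t, s) = (-50/47, -18/47).
The Hessian has R_{tt} = -6, R_{ss} = -8, R_{ts} = 1, giving D = 47 > 0 with R_{tt} < 0, so the point is a local maximum.
R(-50/47, -18/47) = 591/47.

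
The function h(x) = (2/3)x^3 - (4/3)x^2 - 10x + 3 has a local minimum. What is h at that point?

-21

h'(x) = 2x^2 - (8/3)x - 10 = 0 at x = -5/3, 3.
Since h''(x) = 4x - 8/3, we get h''(-5/3) = -28/3 < 0 ⇒ local maximum; h''(3) = 28/3 > 0 ⇒ local minimum.
So the local minimum value is h(3) = -21.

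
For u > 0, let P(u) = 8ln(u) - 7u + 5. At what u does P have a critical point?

8/7

P'(u) = 8/u − 7 = 0 gives u = 8/7.
P''(u) = -8/u², which is negative for u > 0, so this is a local maximum.
P(8/7) = 8·ln(8/7) - 8 + 5 ≈ -1.9317.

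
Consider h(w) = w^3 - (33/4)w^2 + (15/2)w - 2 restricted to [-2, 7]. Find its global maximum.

Differentiating, h'(w) = 3w^2 - (33/2)w + 15/2; which vanishes at w = 1/2 and w = 5.
Compare values at every candidate in [-2, 7]: h(-2) = -58; h(1/2) = -3/16; h(5) = -183/4; h(7) = -43/4.
So the maximum is h(1/2) = -3/16.

-3/16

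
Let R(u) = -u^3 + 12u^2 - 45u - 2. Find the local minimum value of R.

-56

R'(u) = -3u^2 + 24u - 45. Setting R'(u) = 0 gives u ∈ {3, 5}.
Second-derivative test with R''(u) = -6u + 24: R''(3) = 6 > 0 ⇒ local minimum; R''(5) = -6 < 0 ⇒ local maximum.
The local minimum is R(3) = -56.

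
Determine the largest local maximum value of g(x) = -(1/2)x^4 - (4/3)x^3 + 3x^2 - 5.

g'(x) = -2x^3 - 4x^2 + 6x = 0 at x = -3, 0, 1.
Second-derivative test with g''(x) = -6x^2 - 8x + 6: g''(-3) = -24 < 0 ⇒ local maximum; g''(0) = 6 > 0 ⇒ local minimum; g''(1) = -8 < 0 ⇒ local maximum.
So the largest local maximum value is g(-3) = 35/2.

35/2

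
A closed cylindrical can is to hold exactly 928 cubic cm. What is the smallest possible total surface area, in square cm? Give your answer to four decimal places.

526.6796

With radius r and height h, πr²h = 928 so h = 928/(πr²), and S(r) = 2πr² + 2πrh = 2πr² + 2·928/r.
S'(r) = 4πr − 2·928/r² = 0 ⇒ r³ = 928/(2π), so r ≈ 5.2859 and h = 2r ≈ 10.5719.
S''(r) = 4π + 4·928/r³ > 0, so this is the minimum; S ≈ 526.6796.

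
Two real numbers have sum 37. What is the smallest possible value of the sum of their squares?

With a + b = 37, a^2 + b^2 = a^2 + (37 − a)^2.
The derivative 2a − 2(37 − a) = 4a − 74 vanishes at a = 37/2; second derivative 4 > 0, a minimum.
The minimum is 2·(37/2)^2 = 1369/2.

1369/2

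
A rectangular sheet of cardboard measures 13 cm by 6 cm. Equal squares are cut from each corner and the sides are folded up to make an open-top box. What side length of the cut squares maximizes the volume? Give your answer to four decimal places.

1.2884

With cut size x, the volume is V(x) = x(13 − 2x)(6 − 2x) for 0 < x < 3.
V'(x) = 12x^2 − 76x + 78. Setting V'(x) = 0 gives x ≈ 1.2884 (the root in (0, 3)).
V''(x) = 24x − 76 is negative there, so this is the maximum; V ≈ 45.9710.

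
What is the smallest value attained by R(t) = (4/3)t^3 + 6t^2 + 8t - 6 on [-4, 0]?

R'(t) = 4t^2 + 12t + 8, which vanishes at t = -2 and t = -1.
Candidates: R(-4) = -82/3,  R(-2) = -26/3,  R(-1) = -28/3,  R(0) = -6.
The minimum over the interval is -82/3, attained at t = -4.

-82/3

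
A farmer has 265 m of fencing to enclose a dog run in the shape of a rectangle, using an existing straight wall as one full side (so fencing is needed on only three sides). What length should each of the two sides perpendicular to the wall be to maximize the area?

Let the sides perpendicular to the wall have length x and the parallel side y, so 2x + y = 265 and the area is A = xy = x(265 − 2x).
A'(x) = 265 − 4x = 0 gives x = 265/4, and A''(x) = −4 < 0 confirms a maximum.
Then y = 265 − 2·265/4 = 265/2 and A = 70225/8.

265/4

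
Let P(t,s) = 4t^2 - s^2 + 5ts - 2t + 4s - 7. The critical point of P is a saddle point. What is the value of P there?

-187/41

∂P/∂t = 8t + 5s - 2 = 0 and ∂P/∂s = 5t - 2s + 4 = 0, so (t, s) = (-16/41, 42/41).
The Hessian has P_{tt} = 8, P_{ss} = -2, P_{ts} = 5, giving D = -41 < 0, so the point is a saddle point.
P(-16/41, 42/41) = -187/41.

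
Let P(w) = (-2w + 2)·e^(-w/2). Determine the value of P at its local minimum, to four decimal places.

Differentiating with the product rule gives P'(w) = (w - 3)·e^(-w/2). Since e^(-w/2) > 0, the only critical point is w = 3.
P''(3) has the same sign as 1 > 0, so this is a local minimum.
P(3) = (-4)·e^(-3/2) ≈ -0.8925.

-0.8925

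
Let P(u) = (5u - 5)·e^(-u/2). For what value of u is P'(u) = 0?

P'(u) = 5·e^(-u/2) + (5u - 5)·(-1/2)·e^(-u/2) = (-(5/2)u + 15/2)·e^(-u/2). Since e^(-u/2) > 0, the only critical point is u = 3.
P''(3) has the same sign as -5/2 < 0, so this is a local maximum.
P(3) = (10)·e^(-3/2) ≈ 2.2313.

3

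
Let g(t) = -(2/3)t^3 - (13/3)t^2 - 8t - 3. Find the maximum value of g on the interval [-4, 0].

The derivative is -2t^2 - (26/3)t - 8, which vanishes at t = -3 and t = -4/3.
Candidates: g(-4) = 7/3,  g(-3) = 0,  g(-4/3) = 125/81,  g(0) = -3.
Hence the absolute maximum is 7/3 at t = -4.

7/3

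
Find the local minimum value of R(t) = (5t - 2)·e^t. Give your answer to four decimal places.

Differentiating with the product rule gives R'(t) = (5t + 3)·e^t. Since e^t > 0, the only critical point is t = -3/5.
R''(-3/5) has the same sign as 5 > 0, so this is a local minimum.
R(-3/5) = (-5)·e^(-3/5) ≈ -2.7441.

-2.7441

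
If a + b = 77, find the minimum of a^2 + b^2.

5929/2

With a + b = 77, a^2 + b^2 = a^2 + (77 − a)^2.
The derivative 2a − 2(77 − a) = 4a − 154 vanishes at a = 77/2; second derivative 4 > 0, a minimum.
The minimum is 2·(77/2)^2 = 5929/2.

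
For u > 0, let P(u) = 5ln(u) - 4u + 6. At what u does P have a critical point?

5/4

P'(u) = 5/u − 4 = 0 gives u = 5/4.
P''(u) = -5/u², which is negative for u > 0, so this is a local maximum.
P(5/4) = 5·ln(5/4) - 5 + 6 ≈ 2.1157.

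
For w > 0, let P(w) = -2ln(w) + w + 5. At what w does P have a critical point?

P'(w) = -2/w + 1 = 0 gives w = 2.
P''(w) = 2/w², which is positive for w > 0, so this is a local minimum.
P(2) = -2·ln(2) + 2 + 5 ≈ 5.6137.

2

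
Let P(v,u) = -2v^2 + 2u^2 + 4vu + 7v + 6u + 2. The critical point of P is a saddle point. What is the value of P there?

-39/16

∂P/∂v = -4v + 4u + 7 = 0 and ∂P/∂u = 4v + 4u + 6 = 0, so (v, u) = (1/8, -13/8).
The Hessian has P_{vv} = -4, P_{uu} = 4, P_{vu} = 4, giving D = -32 < 0, so the point is a saddle point.
P(1/8, -13/8) = -39/16.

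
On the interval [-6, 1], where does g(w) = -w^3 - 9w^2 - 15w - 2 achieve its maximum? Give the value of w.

-1

The derivative is -3w^2 - 18w - 15, which vanishes at w = -5 and w = -1.
Candidates: g(-6) = -20,  g(-5) = -27,  g(-1) = 5,  g(1) = -27.
So the maximum is g(-1) = 5.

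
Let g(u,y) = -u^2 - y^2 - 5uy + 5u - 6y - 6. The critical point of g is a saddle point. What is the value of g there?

∂g/∂u = -2u - 5y + 5 = 0 and ∂g/∂y = -5u - 2y - 6 = 0, so (u, y) = (-40/21, 37/21).
The Hessian has g_{uu} = -2, g_{yy} = -2, g_{uy} = -5, giving D = -21 < 0, so the point is a saddle point.
g(-40/21, 37/21) = -337/21.

-337/21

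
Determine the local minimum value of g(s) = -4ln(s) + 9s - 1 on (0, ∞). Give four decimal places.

6.2437

g'(s) = -4/s + 9 = 0 gives s = 4/9.
g''(s) = 4/s², which is positive for s > 0, so this is a local minimum.
g(4/9) = -4·ln(4/9) + 4 - 1 ≈ 6.2437.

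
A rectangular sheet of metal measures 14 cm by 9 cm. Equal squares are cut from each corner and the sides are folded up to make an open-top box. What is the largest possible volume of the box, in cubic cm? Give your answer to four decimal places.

With cut size x, the volume is V(x) = x(14 − 2x)(9 − 2x) for 0 < x < 4.5.
V'(x) = 12x^2 − 92x + 126. Setting V'(x) = 0 gives x ≈ 1.7853 (the root in (0, 4.5)).
V''(x) = 24x − 92 is negative there, so this is the maximum; V ≈ 101.0933.

101.0933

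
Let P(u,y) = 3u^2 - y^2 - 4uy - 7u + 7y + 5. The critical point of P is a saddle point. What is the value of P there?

3/2

∂P/∂u = 6u - 4y - 7 = 0 and ∂P/∂y = -4u - 2y + 7 = 0, so (u, y) = (3/2, 1/2).
The Hessian has P_{uu} = 6, P_{yy} = -2, P_{uy} = -4, giving D = -28 < 0, so the point is a saddle point.
P(3/2, 1/2) = 3/2.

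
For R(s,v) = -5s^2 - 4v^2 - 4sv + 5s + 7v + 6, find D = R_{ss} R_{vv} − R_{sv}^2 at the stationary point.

∂R/∂s = -10s - 4v + 5 = 0 and ∂R/∂v = -4s - 8v + 7 = 0, so (s, v) = (3/16, 25/32).
The Hessian has R_{ss} = -10, R_{vv} = -8, R_{sv} = -4, giving D = 64 > 0 with R_{ss} < 0, so the point is a local maximum.
D = (-10)·(-8) − (-4)^2 = 64.

64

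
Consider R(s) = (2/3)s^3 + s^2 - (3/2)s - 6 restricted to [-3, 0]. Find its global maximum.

-15/4

R'(s) = 2s^2 + 2s - 3/2, whose only zero in [-3, 0] is s = -3/2.
Candidates: R(-3) = -21/2,  R(-3/2) = -15/4,  R(0) = -6.
So the maximum is R(-3/2) = -15/4.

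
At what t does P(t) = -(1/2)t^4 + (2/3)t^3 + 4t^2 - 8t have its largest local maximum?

Critical points: P'(t) = -2t^3 + 2t^2 + 8t - 8 vanishes at t = -2, 1, 2.
Second-derivative test with P''(t) = -6t^2 + 4t + 8: P''(-2) = -24 < 0 ⇒ local maximum; P''(1) = 6 > 0 ⇒ local minimum; P''(2) = -8 < 0 ⇒ local maximum.
So the largest local maximum value is P(-2) = 56/3.

-2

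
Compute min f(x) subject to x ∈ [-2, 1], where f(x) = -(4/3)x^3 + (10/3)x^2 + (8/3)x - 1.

Differentiating, f'(x) = -4x^2 + (20/3)x + 8/3; whose only zero in [-2, 1] is x = -1/3.
Evaluating at the critical points and endpoints: f(-2) = 53/3; f(-1/3) = -119/81; f(1) = 11/3.
So the minimum is f(-1/3) = -119/81.

-119/81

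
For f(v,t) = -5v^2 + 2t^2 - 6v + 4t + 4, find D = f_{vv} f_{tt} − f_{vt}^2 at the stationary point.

∂f/∂v = -10v - 6 = 0 and ∂f/∂t = 4t + 4 = 0, so (v, t) = (-3/5, -1).
The Hessian has f_{vv} = -10, f_{tt} = 4, f_{vt} = 0, giving D = -40 < 0, so the point is a saddle point.
D = (-10)·(4) − (0)^2 = -40.

-40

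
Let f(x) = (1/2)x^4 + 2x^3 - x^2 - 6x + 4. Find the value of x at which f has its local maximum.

-1

f'(x) = 2x^3 + 6x^2 - 2x - 6 = 0 at x = -3, -1, 1.
Since f''(x) = 6x^2 + 12x - 2, we get f''(-3) = 16 > 0 ⇒ local minimum; f''(-1) = -8 < 0 ⇒ local maximum; f''(1) = 16 > 0 ⇒ local minimum.
So the local maximum value is f(-1) = 15/2.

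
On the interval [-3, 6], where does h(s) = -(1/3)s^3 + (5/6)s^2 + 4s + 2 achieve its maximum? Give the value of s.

3

Differentiating, h'(s) = -s^2 + (5/3)s + 4; which vanishes at s = -4/3 and s = 3.
Candidates: h(-3) = 13/2, h(-4/3) = -86/81, h(3) = 25/2, h(6) = -16.
Hence the absolute maximum is 25/2 at s = 3.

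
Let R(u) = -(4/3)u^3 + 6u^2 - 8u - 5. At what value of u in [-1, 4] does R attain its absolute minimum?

4

R'(u) = -4u^2 + 12u - 8, which vanishes at u = 1 and u = 2.
Compare values at every candidate in [-1, 4]: R(-1) = 31/3; R(1) = -25/3; R(2) = -23/3; R(4) = -79/3.
So the minimum is R(4) = -79/3.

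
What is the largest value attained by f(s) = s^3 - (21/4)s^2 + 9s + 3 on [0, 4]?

19

The derivative is 3s^2 - (21/2)s + 9, which vanishes at s = 3/2 and s = 2.
Evaluating at the critical points and endpoints: f(0) = 3,  f(3/2) = 129/16,  f(2) = 8,  f(4) = 19.
The maximum over the interval is 19, attained at s = 4.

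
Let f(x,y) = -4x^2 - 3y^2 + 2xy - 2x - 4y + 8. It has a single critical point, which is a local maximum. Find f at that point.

∂f/∂x = -8x + 2y - 2 = 0 and ∂f/∂y = 2x - 6y - 4 = 0, so (x, y) = (-5/11, -9/11).
The Hessian has f_{xx} = -8, f_{yy} = -6, f_{xy} = 2, giving D = 44 > 0 with f_{xx} < 0, so the point is a local maximum.
f(-5/11, -9/11) = 111/11.

111/11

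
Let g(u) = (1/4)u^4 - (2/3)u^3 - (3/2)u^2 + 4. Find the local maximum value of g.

4

g'(u) = u^3 - 2u^2 - 3u. Setting g'(u) = 0 gives u ∈ {-1, 0, 3}.
Since g''(u) = 3u^2 - 4u - 3, we get g''(-1) = 4 > 0 ⇒ local minimum; g''(0) = -3 < 0 ⇒ local maximum; g''(3) = 12 > 0 ⇒ local minimum.
So the local maximum value is g(0) = 4.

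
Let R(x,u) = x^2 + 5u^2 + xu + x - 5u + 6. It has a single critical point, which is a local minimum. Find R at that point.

∂R/∂x = 2x + u + 1 = 0 and ∂R/∂u = x + 10u - 5 = 0, so (x, u) = (-15/19, 11/19).
The Hessian has R_{xx} = 2, R_{uu} = 10, R_{xu} = 1, giving D = 19 > 0 with R_{xx} > 0, so the point is a local minimum.
R(-15/19, 11/19) = 79/19.

79/19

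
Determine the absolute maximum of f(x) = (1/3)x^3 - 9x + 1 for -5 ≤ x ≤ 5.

f'(x) = x^2 - 9, which vanishes at x = -3 and x = 3.
Candidates: f(-5) = 13/3,  f(-3) = 19,  f(3) = -17,  f(5) = -7/3.
So the maximum is f(-3) = 19.

19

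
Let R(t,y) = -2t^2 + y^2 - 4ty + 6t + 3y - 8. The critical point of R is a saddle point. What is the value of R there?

-17/4

∂R/∂t = -4t - 4y + 6 = 0 and ∂R/∂y = -4t + 2y + 3 = 0, so (t, y) = (1, 1/2).
The Hessian has R_{tt} = -4, R_{yy} = 2, R_{ty} = -4, giving D = -24 < 0, so the point is a saddle point.
R(1, 1/2) = -17/4.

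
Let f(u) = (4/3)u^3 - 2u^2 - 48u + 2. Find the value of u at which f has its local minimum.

Critical points: f'(u) = 4u^2 - 4u - 48 vanishes at u = -3, 4.
Since f''(u) = 8u - 4, we get f''(-3) = -28 < 0 ⇒ local maximum; f''(4) = 28 > 0 ⇒ local minimum.
The local minimum is f(4) = -410/3.

4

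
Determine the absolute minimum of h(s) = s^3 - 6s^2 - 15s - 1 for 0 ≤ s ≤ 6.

-101

The derivative is 3s^2 - 12s - 15, whose only zero in [0, 6] is s = 5.
Candidates: h(0) = -1; h(5) = -101; h(6) = -91.
Hence the absolute minimum is -101 at s = 5.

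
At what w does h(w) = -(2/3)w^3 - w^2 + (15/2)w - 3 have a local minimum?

h'(w) = -2w^2 - 2w + 15/2. Setting h'(w) = 0 gives w ∈ {-5/2, 3/2}.
h''(w) = -4w - 2. h''(-5/2) = 8 > 0 ⇒ local minimum; h''(3/2) = -8 < 0 ⇒ local maximum.
The local minimum is h(-5/2) = -211/12.

-5/2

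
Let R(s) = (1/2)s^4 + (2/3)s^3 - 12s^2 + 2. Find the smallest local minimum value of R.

-314/3

R'(s) = 2s^3 + 2s^2 - 24s = 0 at s = -4, 0, 3.
R''(s) = 6s^2 + 4s - 24. R''(-4) = 56 > 0 ⇒ local minimum; R''(0) = -24 < 0 ⇒ local maximum; R''(3) = 42 > 0 ⇒ local minimum.
The smallest local minimum is R(-4) = -314/3.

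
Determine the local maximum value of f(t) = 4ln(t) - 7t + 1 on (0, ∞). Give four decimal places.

f'(t) = 4/t − 7 = 0 gives t = 4/7.
f''(t) = -4/t², which is negative for t > 0, so this is a local maximum.
f(4/7) = 4·ln(4/7) - 4 + 1 ≈ -5.2385.

-5.2385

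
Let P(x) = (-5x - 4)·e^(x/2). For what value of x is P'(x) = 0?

-14/5

P'(x) = (-5)·e^(x/2) + (-5x - 4)·(1/2)·e^(x/2) = (-(5/2)x - 7)·e^(x/2). Since e^(x/2) > 0, the only critical point is x = -14/5.
P''(-14/5) has the same sign as -5/2 < 0, so this is a local maximum.
P(-14/5) = (10)·e^(-7/5) ≈ 2.4660.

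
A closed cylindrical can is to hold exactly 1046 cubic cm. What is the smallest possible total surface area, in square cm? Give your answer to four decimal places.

570.4300

With radius r and height h, πr²h = 1046 so h = 1046/(πr²), and S(r) = 2πr² + 2πrh = 2πr² + 2·1046/r.
S'(r) = 4πr − 2·1046/r² = 0 ⇒ r³ = 1046/(2π), so r ≈ 5.5011 and h = 2r ≈ 11.0022.
S''(r) = 4π + 4·1046/r³ > 0, so this is the minimum; S ≈ 570.4300.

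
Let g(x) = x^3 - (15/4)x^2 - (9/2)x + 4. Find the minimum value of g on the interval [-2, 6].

-65/4

The derivative is 3x^2 - (15/2)x - 9/2, which vanishes at x = -1/2 and x = 3.
Compare values at every candidate in [-2, 6]: g(-2) = -10,  g(-1/2) = 83/16,  g(3) = -65/4,  g(6) = 58.
Hence the absolute minimum is -65/4 at x = 3.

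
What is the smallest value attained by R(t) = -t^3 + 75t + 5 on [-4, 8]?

Differentiating, R'(t) = -3t^2 + 75; whose only zero in [-4, 8] is t = 5.
Candidates: R(-4) = -231; R(5) = 255; R(8) = 93.
The minimum over the interval is -231, attained at t = -4.

-231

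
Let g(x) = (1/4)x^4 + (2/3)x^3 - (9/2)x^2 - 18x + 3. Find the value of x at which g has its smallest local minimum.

3

g'(x) = x^3 + 2x^2 - 9x - 18. Setting g'(x) = 0 gives x ∈ {-3, -2, 3}.
Second-derivative test with g''(x) = 3x^2 + 4x - 9: g''(-3) = 6 > 0 ⇒ local minimum; g''(-2) = -5 < 0 ⇒ local maximum; g''(3) = 30 > 0 ⇒ local minimum.
The smallest local minimum is g(3) = -213/4.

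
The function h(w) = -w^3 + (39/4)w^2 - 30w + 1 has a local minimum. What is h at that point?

-459/16

Critical points: h'(w) = -3w^2 + (39/2)w - 30 vanishes at w = 5/2, 4.
Second-derivative test with h''(w) = -6w + 39/2: h''(5/2) = 9/2 > 0 ⇒ local minimum; h''(4) = -9/2 < 0 ⇒ local maximum.
Thus h has its local minimum at w = 5/2, with value -459/16.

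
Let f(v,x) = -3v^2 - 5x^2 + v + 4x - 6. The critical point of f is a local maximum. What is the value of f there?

-307/60

∂f/∂v = -6v + 1 = 0 and ∂f/∂x = -10x + 4 = 0, so (v, x) = (1/6, 2/5).
The Hessian has f_{vv} = -6, f_{xx} = -10, f_{vx} = 0, giving D = 60 > 0 with f_{vv} < 0, so the point is a local maximum.
f(1/6, 2/5) = -307/60.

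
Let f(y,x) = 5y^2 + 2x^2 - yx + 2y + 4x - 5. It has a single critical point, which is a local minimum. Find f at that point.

-97/13

∂f/∂y = 10y - x + 2 = 0 and ∂f/∂x = -y + 4x + 4 = 0, so (y, x) = (-4/13, -14/13).
The Hessian has f_{yy} = 10, f_{xx} = 4, f_{yx} = -1, giving D = 39 > 0 with f_{yy} > 0, so the point is a local minimum.
f(-4/13, -14/13) = -97/13.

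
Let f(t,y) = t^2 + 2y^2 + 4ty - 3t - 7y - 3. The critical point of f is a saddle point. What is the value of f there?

∂f/∂t = 2t + 4y - 3 = 0 and ∂f/∂y = 4t + 4y - 7 = 0, so (t, y) = (2, -1/4).
The Hessian has f_{tt} = 2, f_{yy} = 4, f_{ty} = 4, giving D = -8 < 0, so the point is a saddle point.
f(2, -1/4) = -41/8.

-41/8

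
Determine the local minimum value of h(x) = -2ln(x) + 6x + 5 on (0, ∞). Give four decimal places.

9.1972

h'(x) = -2/x + 6 = 0 gives x = 1/3.
h''(x) = 2/x², which is positive for x > 0, so this is a local minimum.
h(1/3) = -2·ln(1/3) + 2 + 5 ≈ 9.1972.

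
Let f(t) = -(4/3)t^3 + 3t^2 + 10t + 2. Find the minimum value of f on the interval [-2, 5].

-119/3

f'(t) = -4t^2 + 6t + 10, which vanishes at t = -1 and t = 5/2.
Compare values at every candidate in [-2, 5]: f(-2) = 14/3, f(-1) = -11/3, f(5/2) = 299/12, f(5) = -119/3.
The minimum over the interval is -119/3, attained at t = 5.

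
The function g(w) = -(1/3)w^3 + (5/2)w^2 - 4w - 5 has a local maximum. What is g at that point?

g'(w) = -w^2 + 5w - 4 = 0 at w = 1, 4.
g''(w) = -2w + 5. g''(1) = 3 > 0 ⇒ local minimum; g''(4) = -3 < 0 ⇒ local maximum.
So the local maximum value is g(4) = -7/3.

-7/3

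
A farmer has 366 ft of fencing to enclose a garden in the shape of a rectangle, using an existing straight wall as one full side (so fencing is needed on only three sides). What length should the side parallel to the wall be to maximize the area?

183

Let the sides perpendicular to the wall have length x and the parallel side y, so 2x + y = 366 and the area is A = xy = x(366 − 2x).
A'(x) = 366 − 4x = 0 gives x = 183/2, and A''(x) = −4 < 0 confirms a maximum.
Then y = 366 − 2·183/2 = 183 and A = 33489/2.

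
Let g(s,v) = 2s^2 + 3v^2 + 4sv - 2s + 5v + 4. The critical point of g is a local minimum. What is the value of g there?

-35/4

∂g/∂s = 4s + 4v - 2 = 0 and ∂g/∂v = 4s + 6v + 5 = 0, so (s, v) = (4, -7/2).
The Hessian has g_{ss} = 4, g_{vv} = 6, g_{sv} = 4, giving D = 8 > 0 with g_{ss} > 0, so the point is a local minimum.
g(4, -7/2) = -35/4.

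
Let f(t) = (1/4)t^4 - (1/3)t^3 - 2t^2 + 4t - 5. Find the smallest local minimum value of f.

-43/3

f'(t) = t^3 - t^2 - 4t + 4 = 0 at t = -2, 1, 2.
Since f''(t) = 3t^2 - 2t - 4, we get f''(-2) = 12 > 0 ⇒ local minimum; f''(1) = -3 < 0 ⇒ local maximum; f''(2) = 4 > 0 ⇒ local minimum.
Thus f has its smallest local minimum at t = -2, with value -43/3.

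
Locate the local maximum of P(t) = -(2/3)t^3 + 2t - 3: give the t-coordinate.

1

Critical points: P'(t) = -2t^2 + 2 vanishes at t = -1, 1.
Since P''(t) = -4t, we get P''(-1) = 4 > 0 ⇒ local minimum; P''(1) = -4 < 0 ⇒ local maximum.
So the local maximum value is P(1) = -5/3.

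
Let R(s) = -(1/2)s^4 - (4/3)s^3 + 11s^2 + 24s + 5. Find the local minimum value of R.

R'(s) = -2s^3 - 4s^2 + 22s + 24 = 0 at s = -4, -1, 3.
Since R''(s) = -6s^2 - 8s + 22, we get R''(-4) = -42 < 0 ⇒ local maximum; R''(-1) = 24 > 0 ⇒ local minimum; R''(3) = -56 < 0 ⇒ local maximum.
Thus R has its local minimum at s = -1, with value -43/6.

-43/6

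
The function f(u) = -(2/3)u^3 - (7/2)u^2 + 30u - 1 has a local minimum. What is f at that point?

-163

Critical points: f'(u) = -2u^2 - 7u + 30 vanishes at u = -6, 5/2.
Since f''(u) = -4u - 7, we get f''(-6) = 17 > 0 ⇒ local minimum; f''(5/2) = -17 < 0 ⇒ local maximum.
Thus f has its local minimum at u = -6, with value -163.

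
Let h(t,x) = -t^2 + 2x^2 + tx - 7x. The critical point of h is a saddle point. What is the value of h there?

∂h/∂t = -2t + x = 0 and ∂h/∂x = t + 4x - 7 = 0, so (t, x) = (7/9, 14/9).
The Hessian has h_{tt} = -2, h_{xx} = 4, h_{tx} = 1, giving D = -9 < 0, so the point is a saddle point.
h(7/9, 14/9) = -49/9.

-49/9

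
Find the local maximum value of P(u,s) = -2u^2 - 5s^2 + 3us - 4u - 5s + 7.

∂P/∂u = -4u + 3s - 4 = 0 and ∂P/∂s = 3u - 10s - 5 = 0, so (u, s) = (-55/31, -32/31).
The Hessian has P_{uu} = -4, P_{ss} = -10, P_{us} = 3, giving D = 31 > 0 with P_{uu} < 0, so the point is a local maximum.
P(-55/31, -32/31) = 407/31.

407/31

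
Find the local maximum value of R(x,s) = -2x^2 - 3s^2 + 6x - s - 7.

-29/12

∂R/∂x = -4x + 6 = 0 and ∂R/∂s = -6s - 1 = 0, so (x, s) = (3/2, -1/6).
The Hessian has R_{xx} = -4, R_{ss} = -6, R_{xs} = 0, giving D = 24 > 0 with R_{xx} < 0, so the point is a local maximum.
R(3/2, -1/6) = -29/12.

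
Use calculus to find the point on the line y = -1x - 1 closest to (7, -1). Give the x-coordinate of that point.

Minimize D(x)^2 = (x - 7)^2 + (-x)^2.
d/dx[D^2] = 2(x - 7) + 2·(-1)·(-x) = 0 ⇒ x = 7/2.
Then y = -9/2 and the distance is √(49/2) ≈ 4.9497.

7/2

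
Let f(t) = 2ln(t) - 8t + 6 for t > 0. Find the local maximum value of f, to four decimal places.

f'(t) = 2/t − 8 = 0 gives t = 1/4.
f''(t) = -2/t², which is negative for t > 0, so this is a local maximum.
f(1/4) = 2·ln(1/4) - 2 + 6 ≈ 1.2274.

1.2274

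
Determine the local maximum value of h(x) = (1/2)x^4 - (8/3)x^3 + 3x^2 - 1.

-1/6

h'(x) = 2x^3 - 8x^2 + 6x = 0 at x = 0, 1, 3.
h''(x) = 6x^2 - 16x + 6. h''(0) = 6 > 0 ⇒ local minimum; h''(1) = -4 < 0 ⇒ local maximum; h''(3) = 12 > 0 ⇒ local minimum.
So the local maximum value is h(1) = -1/6.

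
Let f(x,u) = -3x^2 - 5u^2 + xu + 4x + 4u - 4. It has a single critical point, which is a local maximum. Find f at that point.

∂f/∂x = -6x + u + 4 = 0 and ∂f/∂u = x - 10u + 4 = 0, so (x, u) = (44/59, 28/59).
The Hessian has f_{xx} = -6, f_{uu} = -10, f_{xu} = 1, giving D = 59 > 0 with f_{xx} < 0, so the point is a local maximum.
f(44/59, 28/59) = -92/59.

-92/59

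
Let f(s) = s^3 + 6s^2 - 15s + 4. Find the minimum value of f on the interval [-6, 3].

The derivative is 3s^2 + 12s - 15, which vanishes at s = -5 and s = 1.
Evaluating at the critical points and endpoints: f(-6) = 94, f(-5) = 104, f(1) = -4, f(3) = 40.
The minimum over the interval is -4, attained at s = 1.

-4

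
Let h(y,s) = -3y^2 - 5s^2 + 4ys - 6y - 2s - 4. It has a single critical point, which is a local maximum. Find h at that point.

16/11

∂h/∂y = -6y + 4s - 6 = 0 and ∂h/∂s = 4y - 10s - 2 = 0, so (y, s) = (-17/11, -9/11).
The Hessian has h_{yy} = -6, h_{ss} = -10, h_{ys} = 4, giving D = 44 > 0 with h_{yy} < 0, so the point is a local maximum.
h(-17/11, -9/11) = 16/11.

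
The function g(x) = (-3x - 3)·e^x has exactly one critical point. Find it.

-2

By the product rule, g'(x) = (-3x - 6)·e^x. Since e^x > 0, the only critical point is x = -2.
g''(-2) has the same sign as -3 < 0, so this is a local maximum.
g(-2) = (3)·e^(-2) ≈ 0.4060.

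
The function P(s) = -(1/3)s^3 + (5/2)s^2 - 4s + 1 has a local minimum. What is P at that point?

P'(s) = -s^2 + 5s - 4 = 0 at s = 1, 4.
P''(s) = -2s + 5. P''(1) = 3 > 0 ⇒ local minimum; P''(4) = -3 < 0 ⇒ local maximum.
The local minimum is P(1) = -5/6.

-5/6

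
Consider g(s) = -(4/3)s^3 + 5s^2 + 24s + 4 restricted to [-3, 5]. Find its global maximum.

Differentiating, g'(s) = -4s^2 + 10s + 24; which vanishes at s = -3/2 and s = 4.
Candidates: g(-3) = 13, g(-3/2) = -65/4, g(4) = 284/3, g(5) = 247/3.
So the maximum is g(4) = 284/3.

284/3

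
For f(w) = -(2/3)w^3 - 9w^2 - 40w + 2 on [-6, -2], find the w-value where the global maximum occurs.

-6

Differentiating, f'(w) = -2w^2 - 18w - 40; which vanishes at w = -5 and w = -4.
Candidates: f(-6) = 62, f(-5) = 181/3, f(-4) = 182/3, f(-2) = 154/3.
The maximum over the interval is 62, attained at w = -6.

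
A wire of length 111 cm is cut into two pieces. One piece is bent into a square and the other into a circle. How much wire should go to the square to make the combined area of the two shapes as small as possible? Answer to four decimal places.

62.1710

Let x be the length used for the square. Square side x/4; circle radius (111−x)/(2π).
A(x) = (x/4)² + π·((111−x)/(2π))² = x²/16 + (111−x)²/(4π) for 0 ≤ x ≤ 111. A'(x) = x/8 − (111−x)/(2π) = 0 gives x = 4·111/(π+4) ≈ 62.1710.
A'' = 1/8 + 1/(2π) > 0, so this gives the minimum combined area; x ≈ 62.1710 cm to the square.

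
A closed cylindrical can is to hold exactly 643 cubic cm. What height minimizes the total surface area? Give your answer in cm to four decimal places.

9.3549

With radius r and height h, πr²h = 643 so h = 643/(πr²), and S(r) = 2πr² + 2πrh = 2πr² + 2·643/r.
S'(r) = 4πr − 2·643/r² = 0 ⇒ r³ = 643/(2π), so r ≈ 4.6775 and h = 2r ≈ 9.3549.
S''(r) = 4π + 4·643/r³ > 0, so this is the minimum; S ≈ 412.4030.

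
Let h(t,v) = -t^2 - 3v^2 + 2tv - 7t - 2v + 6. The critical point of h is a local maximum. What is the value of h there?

∂h/∂t = -2t + 2v - 7 = 0 and ∂h/∂v = 2t - 6v - 2 = 0, so (t, v) = (-23/4, -9/4).
The Hessian has h_{tt} = -2, h_{vv} = -6, h_{tv} = 2, giving D = 8 > 0 with h_{tt} < 0, so the point is a local maximum.
h(-23/4, -9/4) = 227/8.

227/8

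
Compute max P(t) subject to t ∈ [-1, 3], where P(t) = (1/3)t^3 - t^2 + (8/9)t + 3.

17/3

Differentiating, P'(t) = t^2 - 2t + 8/9; which vanishes at t = 2/3 and t = 4/3.
Evaluating at the critical points and endpoints: P(-1) = 7/9,  P(2/3) = 263/81,  P(4/3) = 259/81,  P(3) = 17/3.
So the maximum is P(3) = 17/3.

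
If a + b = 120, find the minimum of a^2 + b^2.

With a + b = 120, a^2 + b^2 = a^2 + (120 − a)^2.
The derivative 2a − 2(120 − a) = 4a − 240 vanishes at a = 60; second derivative 4 > 0, a minimum.
The minimum is 2·(60)^2 = 7200.

7200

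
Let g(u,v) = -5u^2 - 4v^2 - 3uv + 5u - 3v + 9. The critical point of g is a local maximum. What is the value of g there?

∂g/∂u = -10u - 3v + 5 = 0 and ∂g/∂v = -3u - 8v - 3 = 0, so (u, v) = (49/71, -45/71).
The Hessian has g_{uu} = -10, g_{vv} = -8, g_{uv} = -3, giving D = 71 > 0 with g_{uu} < 0, so the point is a local maximum.
g(49/71, -45/71) = 829/71.

829/71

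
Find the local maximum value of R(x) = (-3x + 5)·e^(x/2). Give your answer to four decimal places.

5.0789

By the product rule, R'(x) = (-(3/2)x - 1/2)·e^(x/2). Since e^(x/2) > 0, the only critical point is x = -1/3.
R''(-1/3) has the same sign as -3/2 < 0, so this is a local maximum.
R(-1/3) = (6)·e^(-1/6) ≈ 5.0789.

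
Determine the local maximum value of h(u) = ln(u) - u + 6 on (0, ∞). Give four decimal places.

h'(u) = 1/u − 1 = 0 gives u = 1.
h''(u) = -1/u², which is negative for u > 0, so this is a local maximum.
h(1) = 1·ln(1) - 1 + 6 ≈ 5.0000.

5.0000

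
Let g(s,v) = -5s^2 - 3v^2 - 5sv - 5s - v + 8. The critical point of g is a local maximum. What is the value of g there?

67/7

∂g/∂s = -10s - 5v - 5 = 0 and ∂g/∂v = -5s - 6v - 1 = 0, so (s, v) = (-5/7, 3/7).
The Hessian has g_{ss} = -10, g_{vv} = -6, g_{sv} = -5, giving D = 35 > 0 with g_{ss} < 0, so the point is a local maximum.
g(-5/7, 3/7) = 67/7.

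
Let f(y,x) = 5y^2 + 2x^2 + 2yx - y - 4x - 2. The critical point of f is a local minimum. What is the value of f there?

-73/18

∂f/∂y = 10y + 2x - 1 = 0 and ∂f/∂x = 2y + 4x - 4 = 0, so (y, x) = (-1/9, 19/18).
The Hessian has f_{yy} = 10, f_{xx} = 4, f_{yx} = 2, giving D = 36 > 0 with f_{yy} > 0, so the point is a local minimum.
f(-1/9, 19/18) = -73/18.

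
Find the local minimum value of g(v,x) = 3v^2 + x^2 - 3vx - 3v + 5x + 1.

∂g/∂v = 6v - 3x - 3 = 0 and ∂g/∂x = -3v + 2x + 5 = 0, so (v, x) = (-3, -7).
The Hessian has g_{vv} = 6, g_{xx} = 2, g_{vx} = -3, giving D = 3 > 0 with g_{vv} > 0, so the point is a local minimum.
g(-3, -7) = -12.

-12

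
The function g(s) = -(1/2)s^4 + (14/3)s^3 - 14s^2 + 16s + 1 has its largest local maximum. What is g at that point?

35/3

g'(s) = -2s^3 + 14s^2 - 28s + 16. Setting g'(s) = 0 gives s ∈ {1, 2, 4}.
Second-derivative test with g''(s) = -6s^2 + 28s - 28: g''(1) = -6 < 0 ⇒ local maximum; g''(2) = 4 > 0 ⇒ local minimum; g''(4) = -12 < 0 ⇒ local maximum.
The largest local maximum is g(4) = 35/3.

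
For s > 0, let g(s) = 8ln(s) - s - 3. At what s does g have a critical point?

g'(s) = 8/s − 1 = 0 gives s = 8.
g''(s) = -8/s², which is negative for s > 0, so this is a local maximum.
g(8) = 8·ln(8) - 8 - 3 ≈ 5.6355.

8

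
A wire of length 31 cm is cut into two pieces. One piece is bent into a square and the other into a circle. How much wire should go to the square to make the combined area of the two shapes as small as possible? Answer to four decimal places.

Let x be the length used for the square. Square side x/4; circle radius (31−x)/(2π).
A(x) = (x/4)² + π·((31−x)/(2π))² = x²/16 + (31−x)²/(4π) for 0 ≤ x ≤ 31. A'(x) = x/8 − (31−x)/(2π) = 0 gives x = 4·31/(π+4) ≈ 17.3631.
A'' = 1/8 + 1/(2π) > 0, so this gives the minimum combined area; x ≈ 17.3631 cm to the square.

17.3631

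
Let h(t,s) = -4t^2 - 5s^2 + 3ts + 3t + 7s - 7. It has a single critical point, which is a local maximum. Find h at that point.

-193/71

∂h/∂t = -8t + 3s + 3 = 0 and ∂h/∂s = 3t - 10s + 7 = 0, so (t, s) = (51/71, 65/71).
The Hessian has h_{tt} = -8, h_{ss} = -10, h_{ts} = 3, giving D = 71 > 0 with h_{tt} < 0, so the point is a local maximum.
h(51/71, 65/71) = -193/71.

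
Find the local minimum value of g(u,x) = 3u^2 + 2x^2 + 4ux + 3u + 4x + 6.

∂g/∂u = 6u + 4x + 3 = 0 and ∂g/∂x = 4u + 4x + 4 = 0, so (u, x) = (1/2, -3/2).
The Hessian has g_{uu} = 6, g_{xx} = 4, g_{ux} = 4, giving D = 8 > 0 with g_{uu} > 0, so the point is a local minimum.
g(1/2, -3/2) = 15/4.

15/4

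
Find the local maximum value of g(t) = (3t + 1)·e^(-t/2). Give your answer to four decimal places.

By the product rule, g'(t) = (-(3/2)t + 5/2)·e^(-t/2). Since e^(-t/2) > 0, the only critical point is t = 5/3.
g''(5/3) has the same sign as -3/2 < 0, so this is a local maximum.
g(5/3) = (6)·e^(-5/6) ≈ 2.6076.

2.6076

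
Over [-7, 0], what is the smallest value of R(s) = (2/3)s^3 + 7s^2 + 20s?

-77/3

The derivative is 2s^2 + 14s + 20, which vanishes at s = -5 and s = -2.
Candidates: R(-7) = -77/3; R(-5) = -25/3; R(-2) = -52/3; R(0) = 0.
So the minimum is R(-7) = -77/3.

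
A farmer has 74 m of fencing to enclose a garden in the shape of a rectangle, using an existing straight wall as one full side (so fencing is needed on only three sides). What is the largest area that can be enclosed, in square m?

Let the sides perpendicular to the wall have length x and the parallel side y, so 2x + y = 74 and the area is A = xy = x(74 − 2x).
A'(x) = 74 − 4x = 0 gives x = 37/2, and A''(x) = −4 < 0 confirms a maximum.
Then y = 74 − 2·37/2 = 37 and A = 1369/2.

1369/2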